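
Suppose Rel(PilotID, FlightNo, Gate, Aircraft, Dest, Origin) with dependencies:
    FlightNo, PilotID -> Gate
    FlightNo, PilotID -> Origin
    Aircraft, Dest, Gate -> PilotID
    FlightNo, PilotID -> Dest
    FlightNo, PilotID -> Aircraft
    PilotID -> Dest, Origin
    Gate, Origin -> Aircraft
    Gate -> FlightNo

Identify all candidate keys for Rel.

{Aircraft, Dest, Gate}, {Dest, Gate, Origin}, {FlightNo, PilotID}, {Gate, PilotID}

{FlightNo, PilotID} is a candidate key since {FlightNo, PilotID}⁺ = {Aircraft, Dest, FlightNo, Gate, Origin, PilotID} covers every attribute.
{Gate, PilotID} is a candidate key since {Gate, PilotID}⁺ = {Aircraft, Dest, FlightNo, Gate, Origin, PilotID} covers every attribute.
{Aircraft, Dest, Gate} is a candidate key since {Aircraft, Dest, Gate}⁺ = {Aircraft, Dest, FlightNo, Gate, Origin, PilotID} covers every attribute.
{Dest, Gate, Origin} is a candidate key since {Dest, Gate, Origin}⁺ = {Aircraft, Dest, FlightNo, Gate, Origin, PilotID} covers every attribute.
Any other superkey properly contains one of these, so there are no further candidate keys.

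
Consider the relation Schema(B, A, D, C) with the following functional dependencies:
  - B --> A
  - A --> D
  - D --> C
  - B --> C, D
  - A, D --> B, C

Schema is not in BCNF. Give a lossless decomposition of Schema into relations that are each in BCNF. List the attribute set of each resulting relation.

Candidate keys of the original relation: {A}, {B}.
Within {A, B, C, D}: {D}⁺ ∩ {A, B, C, D} = {C, D}, not the whole set, so D --> C violates BCNF; decompose into {C, D} and {A, B, D}.
{C, D} has no BCNF violation.
{A, B, D} has no BCNF violation.

{A, B, D}; {C, D}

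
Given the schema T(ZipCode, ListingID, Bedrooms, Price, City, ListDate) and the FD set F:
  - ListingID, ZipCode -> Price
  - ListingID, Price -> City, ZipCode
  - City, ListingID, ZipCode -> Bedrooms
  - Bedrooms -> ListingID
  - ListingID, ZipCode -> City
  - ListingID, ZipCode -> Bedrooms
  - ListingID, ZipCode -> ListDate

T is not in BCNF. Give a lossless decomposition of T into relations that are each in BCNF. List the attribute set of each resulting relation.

Candidate keys of the original relation: {Bedrooms, Price}, {Bedrooms, ZipCode}, {ListingID, Price}, {ListingID, ZipCode}.
{Bedrooms, City, ListDate, ListingID, Price, ZipCode}: {Bedrooms} determines {Bedrooms, ListingID} here but is not a superkey — split on Bedrooms -> ListingID, giving {Bedrooms, ListingID} and {Bedrooms, City, ListDate, Price, ZipCode}.
{Bedrooms, ListingID} has no BCNF violation.
{Bedrooms, City, ListDate, Price, ZipCode} has no BCNF violation.

{Bedrooms, City, ListDate, Price, ZipCode}; {Bedrooms, ListingID}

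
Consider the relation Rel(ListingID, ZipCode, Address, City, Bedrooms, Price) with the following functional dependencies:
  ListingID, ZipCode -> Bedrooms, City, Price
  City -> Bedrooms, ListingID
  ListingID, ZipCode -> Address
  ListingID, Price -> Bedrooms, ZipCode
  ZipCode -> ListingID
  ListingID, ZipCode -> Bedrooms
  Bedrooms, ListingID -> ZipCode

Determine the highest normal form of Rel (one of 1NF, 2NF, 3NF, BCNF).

BCNF

Candidate keys: {Bedrooms, ListingID}, {City}, {ListingID, Price}, {ZipCode}. Prime attributes: {Bedrooms, City, ListingID, Price, ZipCode}.
Each dependency's left side is a superkey — BCNF holds.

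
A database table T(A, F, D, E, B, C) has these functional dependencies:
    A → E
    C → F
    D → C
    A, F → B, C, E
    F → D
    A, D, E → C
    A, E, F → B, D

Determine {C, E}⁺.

Start with {C, E}.
C → F applies; add {F} → now {C, E, F}.
F → D applies; add {D} → now {C, D, E, F}.
No further FD applies.

{C, D, E, F}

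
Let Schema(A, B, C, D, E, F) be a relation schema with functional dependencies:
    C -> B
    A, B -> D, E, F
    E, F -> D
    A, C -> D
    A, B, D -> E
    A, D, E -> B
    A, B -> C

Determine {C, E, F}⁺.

{B, C, D, E, F}

Start with {C, E, F}.
C -> B applies; add {B} → now {B, C, E, F}.
E, F -> D applies; add {D} → now {B, C, D, E, F}.
No further FD applies.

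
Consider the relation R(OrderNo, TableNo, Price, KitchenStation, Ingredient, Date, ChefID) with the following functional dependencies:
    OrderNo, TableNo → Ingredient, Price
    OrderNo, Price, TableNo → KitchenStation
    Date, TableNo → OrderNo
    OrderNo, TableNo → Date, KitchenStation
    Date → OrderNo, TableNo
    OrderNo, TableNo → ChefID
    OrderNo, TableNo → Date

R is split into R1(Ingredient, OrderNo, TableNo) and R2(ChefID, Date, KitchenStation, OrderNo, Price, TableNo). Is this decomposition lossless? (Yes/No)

Yes

R1 ∩ R2 = {OrderNo, TableNo}; its closure under F is {ChefID, Date, Ingredient, KitchenStation, OrderNo, Price, TableNo}.
Since R1 ⊆ {ChefID, Date, Ingredient, KitchenStation, OrderNo, Price, TableNo}, the intersection is a superkey of R1; the decomposition is lossless.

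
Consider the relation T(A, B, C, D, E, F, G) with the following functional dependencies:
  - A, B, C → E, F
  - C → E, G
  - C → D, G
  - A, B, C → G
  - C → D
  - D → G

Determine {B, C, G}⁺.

{B, C, D, E, G}

Start with {B, C, G}.
C → E, G applies; add {E} → now {B, C, E, G}.
C → D, G applies; add {D} → now {B, C, D, E, G}.
No further FD applies.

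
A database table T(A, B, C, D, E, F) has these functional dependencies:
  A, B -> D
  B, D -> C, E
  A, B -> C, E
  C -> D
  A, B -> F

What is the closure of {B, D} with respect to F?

Start with {B, D}.
B, D -> C, E applies; add {C, E} → now {B, C, D, E}.
No further FD applies.

{B, C, D, E}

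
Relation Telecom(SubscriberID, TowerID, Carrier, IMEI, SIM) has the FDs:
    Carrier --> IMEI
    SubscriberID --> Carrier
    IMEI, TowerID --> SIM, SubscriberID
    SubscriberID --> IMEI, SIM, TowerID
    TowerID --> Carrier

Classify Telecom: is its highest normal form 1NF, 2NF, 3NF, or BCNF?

2NF

Candidate keys: {SubscriberID}, {TowerID}. Prime attributes: {SubscriberID, TowerID}.
Carrier --> IMEI: {Carrier}⁺ = {Carrier, IMEI}, which is not all of the attributes, so the left side is not a superkey — BCNF is violated.
Carrier --> IMEI has non-prime {IMEI} on the right and a non-superkey on the left, so 3NF fails.
All keys have size 1, which rules out partial dependencies — 2NF is satisfied.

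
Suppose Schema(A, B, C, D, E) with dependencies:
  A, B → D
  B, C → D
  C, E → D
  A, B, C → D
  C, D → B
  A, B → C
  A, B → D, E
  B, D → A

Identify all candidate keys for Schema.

Closure of {A, B} is {A, B, C, D, E}, the whole schema; {A, B} is a candidate key.
Closure of {B, C} is {A, B, C, D, E}, the whole schema; {B, C} is a candidate key.
Closure of {B, D} is {A, B, C, D, E}, the whole schema; {B, D} is a candidate key.
Closure of {C, D} is {A, B, C, D, E}, the whole schema; {C, D} is a candidate key.
Closure of {C, E} is {A, B, C, D, E}, the whole schema; {C, E} is a candidate key.
Any other superkey properly contains one of these, so there are no further candidate keys.

{A, B}, {B, C}, {B, D}, {C, D}, {C, E}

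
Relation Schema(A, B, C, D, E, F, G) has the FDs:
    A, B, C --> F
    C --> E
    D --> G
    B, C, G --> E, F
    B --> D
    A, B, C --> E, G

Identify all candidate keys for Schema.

{A, B, C}

No FD produces {A, B, C}, so they must be in every candidate key.
{A, B, C} is a candidate key since {A, B, C}⁺ = {A, B, C, D, E, F, G} covers every attribute.
No smaller or unrelated set reaches every attribute, so there are no other keys.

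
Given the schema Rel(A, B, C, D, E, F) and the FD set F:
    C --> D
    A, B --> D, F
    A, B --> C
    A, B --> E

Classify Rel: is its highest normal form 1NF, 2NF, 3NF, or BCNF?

Candidate key: {A, B}. Prime attributes: {A, B}.
C --> D breaks BCNF: {C}⁺ = {C, D}, so {C} is not a superkey.
C --> D has non-prime {D} on the right and a non-superkey on the left, so 3NF fails.
No non-prime attribute depends on a proper subset of any candidate key, so 2NF holds.

2NF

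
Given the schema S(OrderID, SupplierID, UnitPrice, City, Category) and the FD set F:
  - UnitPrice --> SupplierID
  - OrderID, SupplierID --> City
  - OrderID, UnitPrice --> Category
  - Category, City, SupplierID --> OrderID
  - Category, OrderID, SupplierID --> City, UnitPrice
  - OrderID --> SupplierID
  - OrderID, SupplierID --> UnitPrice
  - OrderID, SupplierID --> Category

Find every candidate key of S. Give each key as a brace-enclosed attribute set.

{Category, City, SupplierID}, {Category, City, UnitPrice}, {OrderID}

Closure of {OrderID} is {Category, City, OrderID, SupplierID, UnitPrice}, the whole schema; {OrderID} is a candidate key.
Closure of {Category, City, SupplierID} is {Category, City, OrderID, SupplierID, UnitPrice}, the whole schema; {Category, City, SupplierID} is a candidate key.
Closure of {Category, City, UnitPrice} is {Category, City, OrderID, SupplierID, UnitPrice}, the whole schema; {Category, City, UnitPrice} is a candidate key.
These are minimal and exhaustive — every other superkey contains one of them.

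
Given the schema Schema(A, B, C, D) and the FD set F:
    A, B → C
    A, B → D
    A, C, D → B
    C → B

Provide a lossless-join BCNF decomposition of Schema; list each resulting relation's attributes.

Candidate keys of the original relation: {A, B}, {A, C}.
{A, B, C, D}: {C} determines {B, C} here but is not a superkey — split on C → B, giving {B, C} and {A, C, D}.
{B, C} is in BCNF.
{A, C, D} is in BCNF.

{A, C, D}; {B, C}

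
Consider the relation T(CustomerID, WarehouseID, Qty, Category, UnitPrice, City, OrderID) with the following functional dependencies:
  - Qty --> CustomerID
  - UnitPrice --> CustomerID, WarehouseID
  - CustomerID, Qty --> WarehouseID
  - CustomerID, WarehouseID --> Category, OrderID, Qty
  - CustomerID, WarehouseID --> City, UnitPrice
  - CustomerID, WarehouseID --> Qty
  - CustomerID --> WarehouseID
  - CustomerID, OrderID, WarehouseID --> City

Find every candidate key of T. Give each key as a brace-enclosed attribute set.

{CustomerID}, {Qty}, {UnitPrice}

Closure of {CustomerID} is {Category, City, CustomerID, OrderID, Qty, UnitPrice, WarehouseID}, the whole schema; {CustomerID} is a candidate key.
Closure of {Qty} is {Category, City, CustomerID, OrderID, Qty, UnitPrice, WarehouseID}, the whole schema; {Qty} is a candidate key.
Closure of {UnitPrice} is {Category, City, CustomerID, OrderID, Qty, UnitPrice, WarehouseID}, the whole schema; {UnitPrice} is a candidate key.
Any other superkey properly contains one of these, so there are no further candidate keys.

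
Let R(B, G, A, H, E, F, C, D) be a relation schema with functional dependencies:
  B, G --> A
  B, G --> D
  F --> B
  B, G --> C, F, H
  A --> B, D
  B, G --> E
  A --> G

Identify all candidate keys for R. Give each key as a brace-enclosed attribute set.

{A}, {B, G}, {F, G}

Closure of {A} is {A, B, C, D, E, F, G, H}, the whole schema; {A} is a candidate key.
Closure of {B, G} is {A, B, C, D, E, F, G, H}, the whole schema; {B, G} is a candidate key.
Closure of {F, G} is {A, B, C, D, E, F, G, H}, the whole schema; {F, G} is a candidate key.
Any other superkey properly contains one of these, so there are no further candidate keys.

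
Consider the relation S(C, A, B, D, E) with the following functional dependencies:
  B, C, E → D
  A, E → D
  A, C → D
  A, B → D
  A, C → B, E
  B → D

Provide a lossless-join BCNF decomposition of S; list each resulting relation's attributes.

Candidate key of the original relation: {A, C}.
Within {A, B, C, D, E}: {B, C, E}⁺ ∩ {A, B, C, D, E} = {B, C, D, E}, not the whole set, so B, C, E → D violates BCNF; decompose into {B, C, D, E} and {A, B, C, E}.
Within {B, C, D, E}: {B}⁺ ∩ {B, C, D, E} = {B, D}, not the whole set, so B → D violates BCNF; decompose into {B, D} and {B, C, E}.
{B, D} is in BCNF.
{B, C, E} is in BCNF.
{A, B, C, E} is in BCNF.

{A, B, C, E}; {B, D}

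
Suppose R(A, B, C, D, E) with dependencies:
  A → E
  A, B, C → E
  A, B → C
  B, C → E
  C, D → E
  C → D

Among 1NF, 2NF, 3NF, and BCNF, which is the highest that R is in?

Candidate key: {A, B}. Prime attributes: {A, B}.
A → E: {A}⁺ = {A, E}, which is not all of the attributes, so the left side is not a superkey — BCNF is violated.
A → E determines the non-prime attribute {E} from a non-superkey — 3NF is violated.
Since {A} ⊂ {A, B} and {A}⁺ ⊇ {E} with {E} non-prime, there is a partial dependency; 2NF fails.

1NF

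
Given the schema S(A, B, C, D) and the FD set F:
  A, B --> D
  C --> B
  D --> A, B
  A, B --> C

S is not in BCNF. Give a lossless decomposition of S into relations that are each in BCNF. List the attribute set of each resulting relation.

Candidate keys of the original relation: {A, B}, {A, C}, {D}.
In {A, B, C, D}, {C} is not a superkey ({C}⁺ restricted to this set is {B, C}), so split on C --> B into {B, C} and {A, C, D}.
{B, C} is in BCNF.
{A, C, D} is in BCNF.

{A, C, D}; {B, C}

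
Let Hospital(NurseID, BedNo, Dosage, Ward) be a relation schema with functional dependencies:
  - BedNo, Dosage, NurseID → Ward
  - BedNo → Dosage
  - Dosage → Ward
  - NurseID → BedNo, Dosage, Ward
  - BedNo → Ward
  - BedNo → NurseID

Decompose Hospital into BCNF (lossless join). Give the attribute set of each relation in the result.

{BedNo, Dosage, NurseID}; {Dosage, Ward}

Candidate keys of the original relation: {BedNo}, {NurseID}.
{BedNo, Dosage, NurseID, Ward}: {Dosage} determines {Dosage, Ward} here but is not a superkey — split on Dosage → Ward, giving {Dosage, Ward} and {BedNo, Dosage, NurseID}.
{Dosage, Ward} is in BCNF.
{BedNo, Dosage, NurseID} is in BCNF.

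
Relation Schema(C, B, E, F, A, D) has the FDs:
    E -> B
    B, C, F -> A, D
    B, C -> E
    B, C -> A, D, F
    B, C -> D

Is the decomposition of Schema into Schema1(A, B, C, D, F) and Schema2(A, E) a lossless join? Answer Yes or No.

Common attributes: {A}; their closure is {A}.
Schema1 ⊄ {A} and Schema2 ⊄ {A}, so the split is lossy.

No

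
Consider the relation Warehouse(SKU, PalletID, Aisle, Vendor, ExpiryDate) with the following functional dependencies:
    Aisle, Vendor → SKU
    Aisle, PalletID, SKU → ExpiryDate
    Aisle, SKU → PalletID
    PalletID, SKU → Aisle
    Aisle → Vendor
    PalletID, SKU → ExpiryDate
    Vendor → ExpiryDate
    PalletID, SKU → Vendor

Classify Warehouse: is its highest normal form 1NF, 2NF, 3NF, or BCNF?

Candidate keys: {Aisle}, {PalletID, SKU}. Prime attributes: {Aisle, PalletID, SKU}.
Vendor → ExpiryDate breaks BCNF: {Vendor}⁺ = {ExpiryDate, Vendor}, so {Vendor} is not a superkey.
Vendor → ExpiryDate determines the non-prime attribute {ExpiryDate} from a non-superkey — 3NF is violated.
Checking every proper subset of each key, none determines a non-prime attribute — 2NF is satisfied.

2NF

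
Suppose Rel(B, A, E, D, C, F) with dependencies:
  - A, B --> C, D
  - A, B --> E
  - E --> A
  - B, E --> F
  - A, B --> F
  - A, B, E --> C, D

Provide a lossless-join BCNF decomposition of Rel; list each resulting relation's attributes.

{A, E}; {B, C, D, E, F}

Candidate keys of the original relation: {A, B}, {B, E}.
{A, B, C, D, E, F}: {E} determines {A, E} here but is not a superkey — split on E --> A, giving {A, E} and {B, C, D, E, F}.
{A, E} has no BCNF violation.
{B, C, D, E, F} has no BCNF violation.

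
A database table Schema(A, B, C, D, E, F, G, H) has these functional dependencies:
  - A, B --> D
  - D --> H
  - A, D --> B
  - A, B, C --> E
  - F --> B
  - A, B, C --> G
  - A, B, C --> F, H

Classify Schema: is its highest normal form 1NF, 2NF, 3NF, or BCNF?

Candidate keys: {A, B, C}, {A, C, D}, {A, C, F}. Prime attributes: {A, B, C, D, F}.
A, B --> D breaks BCNF: {A, B}⁺ = {A, B, D, H}, so {A, B} is not a superkey.
D --> H determines the non-prime attribute {H} from a non-superkey — 3NF is violated.
The proper key subset {A, B} of {A, B, C} determines non-prime {H}, so the relation is not even in 2NF.

1NF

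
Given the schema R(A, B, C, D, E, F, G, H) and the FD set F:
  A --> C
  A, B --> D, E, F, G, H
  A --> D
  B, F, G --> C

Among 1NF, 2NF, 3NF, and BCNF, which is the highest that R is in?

Candidate key: {A, B}. Prime attributes: {A, B}.
A --> C: {A}⁺ = {A, C, D}, which is not all of the attributes, so the left side is not a superkey — BCNF is violated.
A --> C determines the non-prime attribute {C} from a non-superkey — 3NF is violated.
The proper key subset {A} of {A, B} determines non-prime {C, D}, so the relation is not even in 2NF.

1NF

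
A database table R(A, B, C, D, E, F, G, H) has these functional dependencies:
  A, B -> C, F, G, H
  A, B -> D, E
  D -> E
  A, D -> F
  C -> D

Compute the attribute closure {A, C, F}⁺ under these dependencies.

{A, C, D, E, F}

Start with {A, C, F}.
C -> D applies; add {D} → now {A, C, D, F}.
D -> E applies; add {E} → now {A, C, D, E, F}.
No further FD applies.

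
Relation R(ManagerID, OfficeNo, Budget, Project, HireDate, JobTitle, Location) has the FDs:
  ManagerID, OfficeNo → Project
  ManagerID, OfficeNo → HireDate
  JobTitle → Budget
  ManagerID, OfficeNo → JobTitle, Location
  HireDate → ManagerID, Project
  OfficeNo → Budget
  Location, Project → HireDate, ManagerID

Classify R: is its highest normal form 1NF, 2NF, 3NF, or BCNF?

Candidate keys: {HireDate, OfficeNo}, {Location, OfficeNo, Project}, {ManagerID, OfficeNo}. Prime attributes: {HireDate, Location, ManagerID, OfficeNo, Project}.
JobTitle → Budget breaks BCNF: {JobTitle}⁺ = {Budget, JobTitle}, so {JobTitle} is not a superkey.
JobTitle → Budget determines the non-prime attribute {Budget} from a non-superkey — 3NF is violated.
{OfficeNo} is a proper subset of the key {HireDate, OfficeNo}, and {OfficeNo}⁺ contains the non-prime attribute {Budget} — a partial dependency, so 2NF is violated.

1NF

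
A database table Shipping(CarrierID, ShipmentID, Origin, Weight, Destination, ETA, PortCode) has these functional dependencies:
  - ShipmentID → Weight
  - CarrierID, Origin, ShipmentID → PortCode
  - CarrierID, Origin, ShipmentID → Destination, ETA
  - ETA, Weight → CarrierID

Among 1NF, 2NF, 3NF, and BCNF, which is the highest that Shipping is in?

1NF

Candidate keys: {CarrierID, Origin, ShipmentID}, {ETA, Origin, ShipmentID}. Prime attributes: {CarrierID, ETA, Origin, ShipmentID}.
ShipmentID → Weight breaks BCNF: {ShipmentID}⁺ = {ShipmentID, Weight}, so {ShipmentID} is not a superkey.
ShipmentID → Weight determines the non-prime attribute {Weight} from a non-superkey — 3NF is violated.
{ShipmentID} is a proper subset of the key {CarrierID, Origin, ShipmentID}, and {ShipmentID}⁺ contains the non-prime attribute {Weight} — a partial dependency, so 2NF is violated.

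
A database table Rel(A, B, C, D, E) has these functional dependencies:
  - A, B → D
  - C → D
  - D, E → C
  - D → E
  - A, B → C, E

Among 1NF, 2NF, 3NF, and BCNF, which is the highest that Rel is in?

2NF

Candidate key: {A, B}. Prime attributes: {A, B}.
C → D: {C}⁺ = {C, D, E}, which is not all of the attributes, so the left side is not a superkey — BCNF is violated.
C → D determines the non-prime attribute {D} from a non-superkey — 3NF is violated.
Checking every proper subset of each key, none determines a non-prime attribute — 2NF is satisfied.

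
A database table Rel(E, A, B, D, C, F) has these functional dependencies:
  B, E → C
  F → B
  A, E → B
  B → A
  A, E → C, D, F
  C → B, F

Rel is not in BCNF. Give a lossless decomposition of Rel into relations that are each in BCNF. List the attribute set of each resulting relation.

Candidate keys of the original relation: {A, E}, {B, E}, {C, E}, {E, F}.
In {A, B, C, D, E, F}, {F} is not a superkey ({F}⁺ restricted to this set is {A, B, F}), so split on F → A, B into {A, B, F} and {C, D, E, F}.
In {A, B, F}, {B} is not a superkey ({B}⁺ restricted to this set is {A, B}), so split on B → A into {A, B} and {B, F}.
{A, B} has no BCNF violation.
{B, F} has no BCNF violation.
In {C, D, E, F}, {C} is not a superkey ({C}⁺ restricted to this set is {C, F}), so split on C → F into {C, F} and {C, D, E}.
{C, F} has no BCNF violation.
{C, D, E} has no BCNF violation.

{A, B}; {B, F}; {C, D, E}; {C, F}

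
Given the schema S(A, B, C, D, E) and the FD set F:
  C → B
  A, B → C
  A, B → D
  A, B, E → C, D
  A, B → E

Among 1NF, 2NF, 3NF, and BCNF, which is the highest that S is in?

3NF

Candidate keys: {A, B}, {A, C}. Prime attributes: {A, B, C}.
C → B: {C}⁺ = {B, C}, which is not all of the attributes, so the left side is not a superkey — BCNF is violated.
Its right-hand attributes {B} are all prime, as are those of every other non-superkey FD — the relation is in 3NF.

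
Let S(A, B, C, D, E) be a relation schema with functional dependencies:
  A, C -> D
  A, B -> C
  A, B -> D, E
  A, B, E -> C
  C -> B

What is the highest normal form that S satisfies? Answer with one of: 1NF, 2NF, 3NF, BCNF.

3NF

Candidate keys: {A, B}, {A, C}. Prime attributes: {A, B, C}.
For C -> B we have {C}⁺ = {B, C}; {C} is not a superkey, so BCNF fails.
Its right-hand attributes {B} are all prime, as are those of every other non-superkey FD — the relation is in 3NF.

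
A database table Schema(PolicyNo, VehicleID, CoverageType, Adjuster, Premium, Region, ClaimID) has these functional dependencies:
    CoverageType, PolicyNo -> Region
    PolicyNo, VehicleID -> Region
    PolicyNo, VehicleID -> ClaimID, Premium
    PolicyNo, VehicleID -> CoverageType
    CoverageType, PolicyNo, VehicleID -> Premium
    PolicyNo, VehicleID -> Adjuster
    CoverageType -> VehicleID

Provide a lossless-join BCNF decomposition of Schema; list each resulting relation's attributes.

{Adjuster, ClaimID, CoverageType, PolicyNo, Premium, Region}; {CoverageType, VehicleID}

Candidate keys of the original relation: {CoverageType, PolicyNo}, {PolicyNo, VehicleID}.
Within {Adjuster, ClaimID, CoverageType, PolicyNo, Premium, Region, VehicleID}: {CoverageType}⁺ ∩ {Adjuster, ClaimID, CoverageType, PolicyNo, Premium, Region, VehicleID} = {CoverageType, VehicleID}, not the whole set, so CoverageType -> VehicleID violates BCNF; decompose into {CoverageType, VehicleID} and {Adjuster, ClaimID, CoverageType, PolicyNo, Premium, Region}.
{CoverageType, VehicleID} has no BCNF violation.
{Adjuster, ClaimID, CoverageType, PolicyNo, Premium, Region} has no BCNF violation.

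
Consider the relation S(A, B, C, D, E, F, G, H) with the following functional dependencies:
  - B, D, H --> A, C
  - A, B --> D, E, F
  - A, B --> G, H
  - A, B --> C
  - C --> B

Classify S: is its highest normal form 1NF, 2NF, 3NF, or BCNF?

Candidate keys: {A, B}, {A, C}, {B, D, H}, {C, D, H}. Prime attributes: {A, B, C, D, H}.
For C --> B we have {C}⁺ = {B, C}; {C} is not a superkey, so BCNF fails.
Its right-hand attributes {B} are all prime, as are those of every other non-superkey FD — the relation is in 3NF.

3NF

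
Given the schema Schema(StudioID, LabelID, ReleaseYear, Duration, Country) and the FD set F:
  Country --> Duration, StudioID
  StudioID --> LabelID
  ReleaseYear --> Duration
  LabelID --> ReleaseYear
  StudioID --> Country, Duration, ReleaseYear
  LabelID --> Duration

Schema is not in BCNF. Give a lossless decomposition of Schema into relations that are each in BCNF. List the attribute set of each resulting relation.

{Country, LabelID, StudioID}; {Duration, ReleaseYear}; {LabelID, ReleaseYear}

Candidate keys of the original relation: {Country}, {StudioID}.
In {Country, Duration, LabelID, ReleaseYear, StudioID}, {ReleaseYear} is not a superkey ({ReleaseYear}⁺ restricted to this set is {Duration, ReleaseYear}), so split on ReleaseYear --> Duration into {Duration, ReleaseYear} and {Country, LabelID, ReleaseYear, StudioID}.
{Duration, ReleaseYear}: every determinant is a superkey — BCNF.
In {Country, LabelID, ReleaseYear, StudioID}, {LabelID} is not a superkey ({LabelID}⁺ restricted to this set is {LabelID, ReleaseYear}), so split on LabelID --> ReleaseYear into {LabelID, ReleaseYear} and {Country, LabelID, StudioID}.
{LabelID, ReleaseYear}: every determinant is a superkey — BCNF.
{Country, LabelID, StudioID}: every determinant is a superkey — BCNF.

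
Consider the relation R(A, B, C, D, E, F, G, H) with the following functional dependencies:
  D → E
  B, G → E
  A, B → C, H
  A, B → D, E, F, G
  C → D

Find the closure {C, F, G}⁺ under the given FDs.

{C, D, E, F, G}

Start with {C, F, G}.
C → D applies; add {D} → now {C, D, F, G}.
D → E applies; add {E} → now {C, D, E, F, G}.
No further FD applies.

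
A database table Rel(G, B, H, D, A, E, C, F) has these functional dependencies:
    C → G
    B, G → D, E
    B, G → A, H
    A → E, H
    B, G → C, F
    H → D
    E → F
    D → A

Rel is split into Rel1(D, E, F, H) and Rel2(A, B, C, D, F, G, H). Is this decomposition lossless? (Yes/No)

Yes

Common attributes: {D, F, H}; their closure is {A, D, E, F, H}.
This includes all of Rel1, so the common attributes are a superkey of Rel1 — the join is lossless.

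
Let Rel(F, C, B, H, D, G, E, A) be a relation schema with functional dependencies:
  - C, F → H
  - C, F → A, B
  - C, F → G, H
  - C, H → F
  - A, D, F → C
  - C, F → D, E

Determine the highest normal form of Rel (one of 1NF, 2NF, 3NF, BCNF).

BCNF

Candidate keys: {A, D, F}, {C, F}, {C, H}. Prime attributes: {A, C, D, F, H}.
Each dependency's left side is a superkey — BCNF holds.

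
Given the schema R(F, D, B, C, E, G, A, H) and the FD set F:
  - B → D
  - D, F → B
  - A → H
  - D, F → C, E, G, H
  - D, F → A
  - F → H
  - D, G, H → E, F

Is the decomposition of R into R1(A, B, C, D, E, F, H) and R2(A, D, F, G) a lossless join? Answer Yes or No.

Yes

R1 ∩ R2 = {A, D, F}; its closure under F is {A, B, C, D, E, F, G, H}.
R1 is contained in that closure, so R1 ∩ R2 → R1 holds and the join is lossless.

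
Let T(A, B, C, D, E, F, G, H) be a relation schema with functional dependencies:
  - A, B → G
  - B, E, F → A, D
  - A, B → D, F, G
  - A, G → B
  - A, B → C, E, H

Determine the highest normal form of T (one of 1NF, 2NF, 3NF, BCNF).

BCNF

Candidate keys: {A, B}, {A, G}, {B, E, F}. Prime attributes: {A, B, E, F, G}.
Each dependency's left side is a superkey — BCNF holds.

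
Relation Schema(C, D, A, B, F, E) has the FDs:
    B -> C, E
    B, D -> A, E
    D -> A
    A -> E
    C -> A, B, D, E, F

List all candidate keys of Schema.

{B}⁺ = {A, B, C, D, E, F} — all of the relation — so {B} is a candidate key.
{C}⁺ = {A, B, C, D, E, F} — all of the relation — so {C} is a candidate key.
No proper subset of any of these is a key, and no other minimal superkey exists.

{B}, {C}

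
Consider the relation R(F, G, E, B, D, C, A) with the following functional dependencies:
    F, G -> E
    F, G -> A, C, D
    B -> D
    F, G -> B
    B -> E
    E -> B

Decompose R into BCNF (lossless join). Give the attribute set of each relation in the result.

Candidate key of the original relation: {F, G}.
In {A, B, C, D, E, F, G}, {B} is not a superkey ({B}⁺ restricted to this set is {B, D, E}), so split on B -> D, E into {B, D, E} and {A, B, C, F, G}.
{B, D, E}: every determinant is a superkey — BCNF.
{A, B, C, F, G}: every determinant is a superkey — BCNF.

{A, B, C, F, G}; {B, D, E}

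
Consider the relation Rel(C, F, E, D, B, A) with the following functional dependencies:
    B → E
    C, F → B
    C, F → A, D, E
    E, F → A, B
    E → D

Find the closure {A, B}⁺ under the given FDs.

{A, B, D, E}

Start with {A, B}.
B → E applies; add {E} → now {A, B, E}.
E → D applies; add {D} → now {A, B, D, E}.
No further FD applies.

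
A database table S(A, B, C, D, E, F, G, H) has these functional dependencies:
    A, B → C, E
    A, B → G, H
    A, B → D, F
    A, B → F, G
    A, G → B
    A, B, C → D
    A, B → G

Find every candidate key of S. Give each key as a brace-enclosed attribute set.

{A, B}, {A, G}

Attributes never on any right-hand side: {A} — every candidate key must contain it.
{A, B}⁺ = {A, B, C, D, E, F, G, H} — all of the relation — so {A, B} is a candidate key.
{A, G}⁺ = {A, B, C, D, E, F, G, H} — all of the relation — so {A, G} is a candidate key.
These are minimal and exhaustive — every other superkey contains one of them.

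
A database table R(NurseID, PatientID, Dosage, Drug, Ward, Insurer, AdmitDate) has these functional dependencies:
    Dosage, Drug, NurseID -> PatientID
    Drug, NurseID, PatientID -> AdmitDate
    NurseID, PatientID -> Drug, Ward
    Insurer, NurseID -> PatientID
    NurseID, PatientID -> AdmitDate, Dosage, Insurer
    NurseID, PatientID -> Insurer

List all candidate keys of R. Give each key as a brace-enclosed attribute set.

{Dosage, Drug, NurseID}, {Insurer, NurseID}, {NurseID, PatientID}

{NurseID} never appears on the right of any FD, so every key must include it.
{Insurer, NurseID} is a candidate key since {Insurer, NurseID}⁺ = {AdmitDate, Dosage, Drug, Insurer, NurseID, PatientID, Ward} covers every attribute.
{NurseID, PatientID} is a candidate key since {NurseID, PatientID}⁺ = {AdmitDate, Dosage, Drug, Insurer, NurseID, PatientID, Ward} covers every attribute.
{Dosage, Drug, NurseID} is a candidate key since {Dosage, Drug, NurseID}⁺ = {AdmitDate, Dosage, Drug, Insurer, NurseID, PatientID, Ward} covers every attribute.
Any other superkey properly contains one of these, so there are no further candidate keys.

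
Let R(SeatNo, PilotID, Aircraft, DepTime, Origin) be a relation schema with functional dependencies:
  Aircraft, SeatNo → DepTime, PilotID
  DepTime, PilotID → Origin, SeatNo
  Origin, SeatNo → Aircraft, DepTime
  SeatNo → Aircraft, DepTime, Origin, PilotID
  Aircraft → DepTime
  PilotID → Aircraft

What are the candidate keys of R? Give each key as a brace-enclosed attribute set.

{PilotID} is a candidate key since {PilotID}⁺ = {Aircraft, DepTime, Origin, PilotID, SeatNo} covers every attribute.
{SeatNo} is a candidate key since {SeatNo}⁺ = {Aircraft, DepTime, Origin, PilotID, SeatNo} covers every attribute.
Any other superkey properly contains one of these, so there are no further candidate keys.

{PilotID}, {SeatNo}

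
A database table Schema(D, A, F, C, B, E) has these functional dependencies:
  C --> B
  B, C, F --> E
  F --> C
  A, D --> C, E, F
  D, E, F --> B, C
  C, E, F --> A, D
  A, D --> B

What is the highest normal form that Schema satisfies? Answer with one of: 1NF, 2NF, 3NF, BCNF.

2NF

Candidate keys: {A, D}, {F}. Prime attributes: {A, D, F}.
C --> B breaks BCNF: {C}⁺ = {B, C}, so {C} is not a superkey.
Because {B} is non-prime and the left side of C --> B is not a superkey, the relation is not in 3NF.
No non-prime attribute depends on a proper subset of any candidate key, so 2NF holds.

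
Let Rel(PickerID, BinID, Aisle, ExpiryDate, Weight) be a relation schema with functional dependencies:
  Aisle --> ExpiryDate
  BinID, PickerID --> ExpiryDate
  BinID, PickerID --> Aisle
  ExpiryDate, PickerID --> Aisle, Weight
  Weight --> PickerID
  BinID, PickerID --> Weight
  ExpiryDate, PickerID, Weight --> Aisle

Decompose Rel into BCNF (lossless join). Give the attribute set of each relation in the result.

Candidate keys of the original relation: {BinID, PickerID}, {BinID, Weight}.
{Aisle, BinID, ExpiryDate, PickerID, Weight}: {Aisle} determines {Aisle, ExpiryDate} here but is not a superkey — split on Aisle --> ExpiryDate, giving {Aisle, ExpiryDate} and {Aisle, BinID, PickerID, Weight}.
{Aisle, ExpiryDate} is in BCNF.
{Aisle, BinID, PickerID, Weight}: {Weight} determines {PickerID, Weight} here but is not a superkey — split on Weight --> PickerID, giving {PickerID, Weight} and {Aisle, BinID, Weight}.
{PickerID, Weight} is in BCNF.
{Aisle, BinID, Weight} is in BCNF.

{Aisle, BinID, Weight}; {Aisle, ExpiryDate}; {PickerID, Weight}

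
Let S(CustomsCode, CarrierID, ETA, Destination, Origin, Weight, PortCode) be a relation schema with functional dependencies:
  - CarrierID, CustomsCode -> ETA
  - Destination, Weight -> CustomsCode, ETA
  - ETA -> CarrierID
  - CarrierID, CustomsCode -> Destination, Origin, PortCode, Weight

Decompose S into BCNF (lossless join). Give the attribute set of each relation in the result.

Candidate keys of the original relation: {CarrierID, CustomsCode}, {CustomsCode, ETA}, {Destination, Weight}.
In {CarrierID, CustomsCode, Destination, ETA, Origin, PortCode, Weight}, {ETA} is not a superkey ({ETA}⁺ restricted to this set is {CarrierID, ETA}), so split on ETA -> CarrierID into {CarrierID, ETA} and {CustomsCode, Destination, ETA, Origin, PortCode, Weight}.
{CarrierID, ETA} is in BCNF.
{CustomsCode, Destination, ETA, Origin, PortCode, Weight} is in BCNF.

{CarrierID, ETA}; {CustomsCode, Destination, ETA, Origin, PortCode, Weight}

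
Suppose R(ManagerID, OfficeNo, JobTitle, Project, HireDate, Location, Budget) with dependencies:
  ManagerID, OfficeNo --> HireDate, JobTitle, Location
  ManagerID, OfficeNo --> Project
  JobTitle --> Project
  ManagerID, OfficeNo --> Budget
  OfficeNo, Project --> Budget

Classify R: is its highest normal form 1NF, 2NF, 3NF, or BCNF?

2NF

Candidate key: {ManagerID, OfficeNo}. Prime attributes: {ManagerID, OfficeNo}.
JobTitle --> Project breaks BCNF: {JobTitle}⁺ = {JobTitle, Project}, so {JobTitle} is not a superkey.
JobTitle --> Project determines the non-prime attribute {Project} from a non-superkey — 3NF is violated.
Checking every proper subset of each key, none determines a non-prime attribute — 2NF is satisfied.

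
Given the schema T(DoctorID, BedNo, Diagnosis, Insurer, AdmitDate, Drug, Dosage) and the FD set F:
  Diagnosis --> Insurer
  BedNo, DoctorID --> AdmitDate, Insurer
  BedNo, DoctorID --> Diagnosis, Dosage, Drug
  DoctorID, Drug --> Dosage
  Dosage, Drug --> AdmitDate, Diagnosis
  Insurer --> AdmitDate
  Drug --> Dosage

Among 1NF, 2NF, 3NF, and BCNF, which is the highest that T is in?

2NF

Candidate key: {BedNo, DoctorID}. Prime attributes: {BedNo, DoctorID}.
For Diagnosis --> Insurer we have {Diagnosis}⁺ = {AdmitDate, Diagnosis, Insurer}; {Diagnosis} is not a superkey, so BCNF fails.
Diagnosis --> Insurer has non-prime {Insurer} on the right and a non-superkey on the left, so 3NF fails.
No non-prime attribute depends on a proper subset of any candidate key, so 2NF holds.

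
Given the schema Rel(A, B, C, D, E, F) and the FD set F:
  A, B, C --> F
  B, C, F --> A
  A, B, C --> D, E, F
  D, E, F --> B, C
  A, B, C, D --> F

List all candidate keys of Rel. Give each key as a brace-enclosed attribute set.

{A, B, C}⁺ = {A, B, C, D, E, F} — all of the relation — so {A, B, C} is a candidate key.
{B, C, F}⁺ = {A, B, C, D, E, F} — all of the relation — so {B, C, F} is a candidate key.
{D, E, F}⁺ = {A, B, C, D, E, F} — all of the relation — so {D, E, F} is a candidate key.
These are minimal and exhaustive — every other superkey contains one of them.

{A, B, C}, {B, C, F}, {D, E, F}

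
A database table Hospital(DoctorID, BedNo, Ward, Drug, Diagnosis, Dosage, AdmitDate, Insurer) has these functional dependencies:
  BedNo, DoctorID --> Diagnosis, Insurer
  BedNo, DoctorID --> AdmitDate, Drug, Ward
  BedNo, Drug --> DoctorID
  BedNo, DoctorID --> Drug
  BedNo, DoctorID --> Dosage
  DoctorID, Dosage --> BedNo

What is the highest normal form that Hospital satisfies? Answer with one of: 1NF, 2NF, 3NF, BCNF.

BCNF

Candidate keys: {BedNo, DoctorID}, {BedNo, Drug}, {DoctorID, Dosage}. Prime attributes: {BedNo, DoctorID, Dosage, Drug}.
Every FD has a superkey on the left, so the relation is in BCNF.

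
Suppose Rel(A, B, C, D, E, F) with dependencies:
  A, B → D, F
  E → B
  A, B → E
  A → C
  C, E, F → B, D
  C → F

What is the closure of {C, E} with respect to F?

{B, C, D, E, F}

Start with {C, E}.
E → B applies; add {B} → now {B, C, E}.
C → F applies; add {F} → now {B, C, E, F}.
C, E, F → B, D applies; add {D} → now {B, C, D, E, F}.
No further FD applies.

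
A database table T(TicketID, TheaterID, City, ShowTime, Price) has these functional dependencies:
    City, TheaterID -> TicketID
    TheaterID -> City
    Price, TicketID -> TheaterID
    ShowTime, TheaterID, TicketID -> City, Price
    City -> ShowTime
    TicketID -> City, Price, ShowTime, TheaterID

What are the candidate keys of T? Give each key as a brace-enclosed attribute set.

{TheaterID}, {TicketID}

{TheaterID} is a candidate key since {TheaterID}⁺ = {City, Price, ShowTime, TheaterID, TicketID} covers every attribute.
{TicketID} is a candidate key since {TicketID}⁺ = {City, Price, ShowTime, TheaterID, TicketID} covers every attribute.
These are minimal and exhaustive — every other superkey contains one of them.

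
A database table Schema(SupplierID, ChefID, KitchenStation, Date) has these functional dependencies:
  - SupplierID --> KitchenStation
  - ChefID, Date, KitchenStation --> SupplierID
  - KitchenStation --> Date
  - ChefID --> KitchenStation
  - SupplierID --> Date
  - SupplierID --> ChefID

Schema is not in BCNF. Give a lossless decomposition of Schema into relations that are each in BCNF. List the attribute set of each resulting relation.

Candidate keys of the original relation: {ChefID}, {SupplierID}.
In {ChefID, Date, KitchenStation, SupplierID}, {KitchenStation} is not a superkey ({KitchenStation}⁺ restricted to this set is {Date, KitchenStation}), so split on KitchenStation --> Date into {Date, KitchenStation} and {ChefID, KitchenStation, SupplierID}.
{Date, KitchenStation} has no BCNF violation.
{ChefID, KitchenStation, SupplierID} has no BCNF violation.

{ChefID, KitchenStation, SupplierID}; {Date, KitchenStation}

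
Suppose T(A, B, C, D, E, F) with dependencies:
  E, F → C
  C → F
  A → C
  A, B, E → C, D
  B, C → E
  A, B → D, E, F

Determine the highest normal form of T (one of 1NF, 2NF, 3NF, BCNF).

Candidate key: {A, B}. Prime attributes: {A, B}.
For E, F → C we have {E, F}⁺ = {C, E, F}; {E, F} is not a superkey, so BCNF fails.
E, F → C has non-prime {C} on the right and a non-superkey on the left, so 3NF fails.
The proper key subset {A} of {A, B} determines non-prime {C, F}, so the relation is not even in 2NF.

1NF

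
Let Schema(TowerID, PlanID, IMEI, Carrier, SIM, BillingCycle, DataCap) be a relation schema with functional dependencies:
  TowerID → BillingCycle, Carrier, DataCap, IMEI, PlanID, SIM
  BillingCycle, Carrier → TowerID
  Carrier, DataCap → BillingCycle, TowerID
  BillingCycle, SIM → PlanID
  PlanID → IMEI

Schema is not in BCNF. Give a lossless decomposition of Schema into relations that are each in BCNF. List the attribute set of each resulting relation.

{BillingCycle, Carrier, DataCap, SIM, TowerID}; {BillingCycle, PlanID, SIM}; {IMEI, PlanID}

Candidate keys of the original relation: {BillingCycle, Carrier}, {Carrier, DataCap}, {TowerID}.
{BillingCycle, Carrier, DataCap, IMEI, PlanID, SIM, TowerID}: {BillingCycle, SIM} determines {BillingCycle, IMEI, PlanID, SIM} here but is not a superkey — split on BillingCycle, SIM → IMEI, PlanID, giving {BillingCycle, IMEI, PlanID, SIM} and {BillingCycle, Carrier, DataCap, SIM, TowerID}.
{BillingCycle, IMEI, PlanID, SIM}: {PlanID} determines {IMEI, PlanID} here but is not a superkey — split on PlanID → IMEI, giving {IMEI, PlanID} and {BillingCycle, PlanID, SIM}.
{IMEI, PlanID} is in BCNF.
{BillingCycle, PlanID, SIM} is in BCNF.
{BillingCycle, Carrier, DataCap, SIM, TowerID} is in BCNF.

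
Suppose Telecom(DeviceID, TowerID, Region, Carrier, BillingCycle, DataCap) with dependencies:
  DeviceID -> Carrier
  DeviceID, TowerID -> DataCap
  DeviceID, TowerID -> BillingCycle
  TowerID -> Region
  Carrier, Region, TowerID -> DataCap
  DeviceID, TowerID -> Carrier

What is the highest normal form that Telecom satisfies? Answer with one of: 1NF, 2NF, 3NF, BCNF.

Candidate key: {DeviceID, TowerID}. Prime attributes: {DeviceID, TowerID}.
DeviceID -> Carrier breaks BCNF: {DeviceID}⁺ = {Carrier, DeviceID}, so {DeviceID} is not a superkey.
DeviceID -> Carrier determines the non-prime attribute {Carrier} from a non-superkey — 3NF is violated.
Since {DeviceID} ⊂ {DeviceID, TowerID} and {DeviceID}⁺ ⊇ {Carrier} with {Carrier} non-prime, there is a partial dependency; 2NF fails.

1NF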